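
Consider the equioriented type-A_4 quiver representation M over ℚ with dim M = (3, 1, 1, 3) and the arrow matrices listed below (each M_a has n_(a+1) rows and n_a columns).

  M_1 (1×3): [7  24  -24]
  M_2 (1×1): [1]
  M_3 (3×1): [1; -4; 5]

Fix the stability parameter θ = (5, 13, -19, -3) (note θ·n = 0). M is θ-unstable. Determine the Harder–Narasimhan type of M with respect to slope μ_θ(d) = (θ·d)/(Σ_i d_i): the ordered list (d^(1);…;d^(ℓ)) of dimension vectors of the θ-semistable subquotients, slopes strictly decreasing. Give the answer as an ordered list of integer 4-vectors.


Barcode: M ≅ I[1,1]^2, I[1,4], I[4,4]^2. HN layers by μ_θ (3 steps, strictly decreasing):
  μ^(1)=5; μ^(2)=-1; μ^(3)=-3

((2, 0, 0, 0); (1, 1, 1, 1); (0, 0, 0, 2))


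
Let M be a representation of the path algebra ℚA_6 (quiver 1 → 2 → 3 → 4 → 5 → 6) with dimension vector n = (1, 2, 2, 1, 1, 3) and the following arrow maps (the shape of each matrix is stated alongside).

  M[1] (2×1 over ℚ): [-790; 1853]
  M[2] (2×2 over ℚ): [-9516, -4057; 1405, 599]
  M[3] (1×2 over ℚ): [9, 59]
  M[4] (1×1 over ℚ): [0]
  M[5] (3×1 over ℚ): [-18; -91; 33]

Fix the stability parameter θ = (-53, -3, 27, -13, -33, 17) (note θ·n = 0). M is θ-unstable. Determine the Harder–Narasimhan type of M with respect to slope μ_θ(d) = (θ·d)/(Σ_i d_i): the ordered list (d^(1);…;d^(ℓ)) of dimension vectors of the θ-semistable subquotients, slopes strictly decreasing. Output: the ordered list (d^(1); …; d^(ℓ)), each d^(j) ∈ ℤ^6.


Via rank(M_{q-1}∘⋯∘M_p): M ≅ I[1,4], I[2,3], I[5,6], I[6,6]^2.
μ_θ-semistable layers: μ^(1)=27; μ^(2)=17; μ^(3)=7; μ^(4)=-3; μ^(5)=-33; μ^(6)=-53

((0, 0, 1, 0, 0, 0); (0, 0, 0, 0, 0, 3); (0, 0, 1, 1, 0, 0); (0, 2, 0, 0, 0, 0); (0, 0, 0, 0, 1, 0); (1, 0, 0, 0, 0, 0))


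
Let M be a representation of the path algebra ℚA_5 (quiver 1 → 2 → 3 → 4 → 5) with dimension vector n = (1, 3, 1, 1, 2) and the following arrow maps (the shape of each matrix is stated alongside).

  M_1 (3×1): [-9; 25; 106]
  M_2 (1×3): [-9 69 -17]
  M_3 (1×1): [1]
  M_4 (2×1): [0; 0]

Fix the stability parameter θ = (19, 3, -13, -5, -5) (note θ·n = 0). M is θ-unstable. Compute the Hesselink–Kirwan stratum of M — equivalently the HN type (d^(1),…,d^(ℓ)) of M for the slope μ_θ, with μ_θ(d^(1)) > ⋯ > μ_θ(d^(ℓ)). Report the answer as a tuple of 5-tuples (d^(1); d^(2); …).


Barcode: M ≅ I[1,4], I[2,2]^2, I[5,5]^2. HN layers by μ_θ (3 steps, strictly decreasing):
  μ^(1)=3; μ^(2)=1; μ^(3)=-5

((0, 2, 0, 0, 0); (1, 1, 1, 1, 0); (0, 0, 0, 0, 2))


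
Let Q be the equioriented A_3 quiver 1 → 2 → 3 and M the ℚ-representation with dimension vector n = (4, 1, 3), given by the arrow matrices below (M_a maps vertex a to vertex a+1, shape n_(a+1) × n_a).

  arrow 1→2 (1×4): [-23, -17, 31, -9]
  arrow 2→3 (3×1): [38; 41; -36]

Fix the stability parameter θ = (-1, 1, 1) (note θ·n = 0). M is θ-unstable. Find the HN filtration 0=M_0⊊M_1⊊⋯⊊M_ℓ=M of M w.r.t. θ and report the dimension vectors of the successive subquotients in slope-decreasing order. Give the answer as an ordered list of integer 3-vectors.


Interval decomposition of M: I[1,1]^3, I[1,3], I[3,3]^2.
HN type (ℓ=2): μ^(1)=1; μ^(2)=-1

((0, 1, 3); (4, 0, 0))


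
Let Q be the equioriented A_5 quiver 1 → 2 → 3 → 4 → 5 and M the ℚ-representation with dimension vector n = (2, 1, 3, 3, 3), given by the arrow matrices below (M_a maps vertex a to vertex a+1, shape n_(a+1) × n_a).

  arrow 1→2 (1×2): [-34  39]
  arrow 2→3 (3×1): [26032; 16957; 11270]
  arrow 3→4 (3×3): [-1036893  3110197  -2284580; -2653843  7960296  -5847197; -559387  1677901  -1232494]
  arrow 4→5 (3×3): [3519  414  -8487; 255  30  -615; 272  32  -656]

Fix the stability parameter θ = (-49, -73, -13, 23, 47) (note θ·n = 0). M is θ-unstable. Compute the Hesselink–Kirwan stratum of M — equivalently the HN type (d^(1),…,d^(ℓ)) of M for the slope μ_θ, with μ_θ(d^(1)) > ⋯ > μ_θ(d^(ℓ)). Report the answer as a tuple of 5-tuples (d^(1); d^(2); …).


Barcode: M ≅ I[1,1], I[1,4], I[3,3], I[3,4], I[4,5], I[5,5]^2. HN layers by μ_θ (5 steps, strictly decreasing):
  μ^(1)=47; μ^(2)=23; μ^(3)=-13; μ^(4)=-49; μ^(5)=-61

((0, 0, 0, 0, 3); (0, 0, 0, 3, 0); (0, 0, 3, 0, 0); (1, 0, 0, 0, 0); (1, 1, 0, 0, 0))


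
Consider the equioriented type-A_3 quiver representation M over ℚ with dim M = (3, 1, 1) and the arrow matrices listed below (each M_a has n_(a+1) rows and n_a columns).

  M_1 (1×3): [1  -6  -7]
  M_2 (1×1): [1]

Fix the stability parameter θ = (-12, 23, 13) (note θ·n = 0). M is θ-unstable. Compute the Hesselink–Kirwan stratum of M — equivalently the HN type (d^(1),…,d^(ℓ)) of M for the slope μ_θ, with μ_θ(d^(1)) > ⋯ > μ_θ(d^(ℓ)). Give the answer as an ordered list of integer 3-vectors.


Via rank(M_{q-1}∘⋯∘M_p): M ≅ I[1,1]^2, I[1,3].
μ_θ-semistable layers: μ^(1)=18; μ^(2)=-12

((0, 1, 1); (3, 0, 0))


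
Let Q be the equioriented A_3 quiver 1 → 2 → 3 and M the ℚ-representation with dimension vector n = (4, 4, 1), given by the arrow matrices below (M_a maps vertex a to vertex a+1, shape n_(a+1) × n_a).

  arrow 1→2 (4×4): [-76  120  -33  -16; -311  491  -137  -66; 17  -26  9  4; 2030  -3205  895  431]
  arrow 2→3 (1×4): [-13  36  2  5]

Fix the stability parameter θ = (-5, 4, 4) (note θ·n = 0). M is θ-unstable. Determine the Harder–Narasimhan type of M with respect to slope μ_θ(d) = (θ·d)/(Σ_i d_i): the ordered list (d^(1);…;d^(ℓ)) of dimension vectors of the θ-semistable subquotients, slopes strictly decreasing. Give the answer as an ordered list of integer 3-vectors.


Via rank(M_{q-1}∘⋯∘M_p): M ≅ I[1,2]^3, I[1,3].
μ_θ-semistable layers: μ^(1)=4; μ^(2)=-5

((0, 4, 1); (4, 0, 0))


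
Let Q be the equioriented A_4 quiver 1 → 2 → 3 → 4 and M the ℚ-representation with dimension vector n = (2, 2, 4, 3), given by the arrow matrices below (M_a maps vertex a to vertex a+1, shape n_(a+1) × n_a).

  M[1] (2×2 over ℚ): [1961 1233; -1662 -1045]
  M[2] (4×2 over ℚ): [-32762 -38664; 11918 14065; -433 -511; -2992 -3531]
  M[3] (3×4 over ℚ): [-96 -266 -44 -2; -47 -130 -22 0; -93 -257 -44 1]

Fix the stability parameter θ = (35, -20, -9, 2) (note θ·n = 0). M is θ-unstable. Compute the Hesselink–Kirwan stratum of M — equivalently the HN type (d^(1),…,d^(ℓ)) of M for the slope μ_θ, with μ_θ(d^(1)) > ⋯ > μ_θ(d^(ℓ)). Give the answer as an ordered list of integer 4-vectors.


Barcode: M ≅ I[1,3]^2, I[3,4]^2, I[4,4]. HN layers by μ_θ (2 steps, strictly decreasing):
  μ^(1)=2; μ^(2)=-9

((2, 2, 2, 3); (0, 0, 2, 0))


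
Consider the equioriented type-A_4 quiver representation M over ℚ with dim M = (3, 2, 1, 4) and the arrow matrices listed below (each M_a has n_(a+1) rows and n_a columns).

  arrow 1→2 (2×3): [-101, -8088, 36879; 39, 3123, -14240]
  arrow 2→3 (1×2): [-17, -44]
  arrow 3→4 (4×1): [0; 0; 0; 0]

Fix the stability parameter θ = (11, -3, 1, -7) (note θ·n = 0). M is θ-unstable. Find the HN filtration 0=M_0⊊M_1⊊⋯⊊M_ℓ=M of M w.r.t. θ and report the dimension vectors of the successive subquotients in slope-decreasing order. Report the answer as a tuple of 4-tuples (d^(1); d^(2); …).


Via rank(M_{q-1}∘⋯∘M_p): M ≅ I[1,1], I[1,2], I[1,3], I[4,4]^4.
μ_θ-semistable layers: μ^(1)=11; μ^(2)=4; μ^(3)=3; μ^(4)=-7

((1, 0, 0, 0); (1, 1, 0, 0); (1, 1, 1, 0); (0, 0, 0, 4))


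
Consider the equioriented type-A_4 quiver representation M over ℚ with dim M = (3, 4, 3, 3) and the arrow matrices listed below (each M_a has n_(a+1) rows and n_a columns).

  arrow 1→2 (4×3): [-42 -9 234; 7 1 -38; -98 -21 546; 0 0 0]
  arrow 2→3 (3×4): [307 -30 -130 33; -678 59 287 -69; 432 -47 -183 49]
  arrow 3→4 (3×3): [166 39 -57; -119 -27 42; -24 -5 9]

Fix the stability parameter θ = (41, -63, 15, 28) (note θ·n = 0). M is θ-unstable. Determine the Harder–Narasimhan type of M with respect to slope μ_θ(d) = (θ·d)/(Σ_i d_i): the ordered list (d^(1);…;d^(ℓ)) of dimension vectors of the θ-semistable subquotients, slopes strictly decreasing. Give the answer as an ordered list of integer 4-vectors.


Interval decomposition of M: I[1,1], I[1,4]^2, I[2,2], I[2,3], I[4,4].
HN type (ℓ=5): μ^(1)=41; μ^(2)=28; μ^(3)=15; μ^(4)=-11; μ^(5)=-63

((1, 0, 0, 0); (0, 0, 0, 3); (0, 0, 3, 0); (2, 2, 0, 0); (0, 2, 0, 0))


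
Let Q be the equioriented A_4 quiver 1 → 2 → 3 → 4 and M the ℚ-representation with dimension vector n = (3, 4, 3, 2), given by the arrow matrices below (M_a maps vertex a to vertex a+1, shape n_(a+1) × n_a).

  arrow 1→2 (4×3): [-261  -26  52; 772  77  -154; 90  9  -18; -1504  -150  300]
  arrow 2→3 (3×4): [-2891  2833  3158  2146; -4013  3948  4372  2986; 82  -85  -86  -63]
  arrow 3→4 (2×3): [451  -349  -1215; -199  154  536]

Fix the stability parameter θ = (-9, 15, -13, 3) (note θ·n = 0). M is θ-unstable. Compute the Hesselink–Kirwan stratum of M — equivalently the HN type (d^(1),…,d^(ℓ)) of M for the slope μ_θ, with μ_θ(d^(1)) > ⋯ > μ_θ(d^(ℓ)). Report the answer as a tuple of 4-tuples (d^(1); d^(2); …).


Interval decomposition of M: I[1,1], I[1,4]^2, I[2,2], I[2,3].
HN type (ℓ=4): μ^(1)=15; μ^(2)=3; μ^(3)=1; μ^(4)=-9

((0, 1, 0, 0); (0, 0, 0, 2); (0, 3, 3, 0); (3, 0, 0, 0))


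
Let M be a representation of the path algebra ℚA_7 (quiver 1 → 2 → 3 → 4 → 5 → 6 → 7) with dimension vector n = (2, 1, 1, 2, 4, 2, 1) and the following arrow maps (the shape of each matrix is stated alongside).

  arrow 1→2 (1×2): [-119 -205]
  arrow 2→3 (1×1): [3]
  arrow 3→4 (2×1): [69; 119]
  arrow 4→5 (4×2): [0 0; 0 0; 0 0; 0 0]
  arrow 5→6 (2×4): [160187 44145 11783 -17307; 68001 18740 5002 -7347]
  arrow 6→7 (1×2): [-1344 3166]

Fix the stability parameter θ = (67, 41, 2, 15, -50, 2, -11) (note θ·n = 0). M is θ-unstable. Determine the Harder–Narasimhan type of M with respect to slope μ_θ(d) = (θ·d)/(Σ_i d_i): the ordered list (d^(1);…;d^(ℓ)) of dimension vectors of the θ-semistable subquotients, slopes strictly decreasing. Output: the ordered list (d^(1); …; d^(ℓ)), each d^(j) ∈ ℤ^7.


Barcode: M ≅ I[1,1], I[1,4], I[4,4], I[5,5]^2, I[5,6], I[5,7]. HN layers by μ_θ (6 steps, strictly decreasing):
  μ^(1)=67; μ^(2)=125/4; μ^(3)=15; μ^(4)=2; μ^(5)=-9/2; μ^(6)=-50

((1, 0, 0, 0, 0, 0, 0); (1, 1, 1, 1, 0, 0, 0); (0, 0, 0, 1, 0, 0, 0); (0, 0, 0, 0, 0, 1, 0); (0, 0, 0, 0, 0, 1, 1); (0, 0, 0, 0, 4, 0, 0))


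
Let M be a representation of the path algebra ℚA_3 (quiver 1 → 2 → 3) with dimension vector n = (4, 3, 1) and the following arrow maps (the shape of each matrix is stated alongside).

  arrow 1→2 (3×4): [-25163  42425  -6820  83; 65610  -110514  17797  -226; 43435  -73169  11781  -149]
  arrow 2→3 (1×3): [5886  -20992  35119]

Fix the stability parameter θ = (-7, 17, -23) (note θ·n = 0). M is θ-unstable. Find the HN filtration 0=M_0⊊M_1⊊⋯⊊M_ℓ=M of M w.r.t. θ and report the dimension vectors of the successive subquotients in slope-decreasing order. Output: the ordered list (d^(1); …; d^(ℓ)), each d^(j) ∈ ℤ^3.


Via rank(M_{q-1}∘⋯∘M_p): M ≅ I[1,1], I[1,2]^2, I[1,3].
μ_θ-semistable layers: μ^(1)=17; μ^(2)=-3; μ^(3)=-7

((0, 2, 0); (0, 1, 1); (4, 0, 0))


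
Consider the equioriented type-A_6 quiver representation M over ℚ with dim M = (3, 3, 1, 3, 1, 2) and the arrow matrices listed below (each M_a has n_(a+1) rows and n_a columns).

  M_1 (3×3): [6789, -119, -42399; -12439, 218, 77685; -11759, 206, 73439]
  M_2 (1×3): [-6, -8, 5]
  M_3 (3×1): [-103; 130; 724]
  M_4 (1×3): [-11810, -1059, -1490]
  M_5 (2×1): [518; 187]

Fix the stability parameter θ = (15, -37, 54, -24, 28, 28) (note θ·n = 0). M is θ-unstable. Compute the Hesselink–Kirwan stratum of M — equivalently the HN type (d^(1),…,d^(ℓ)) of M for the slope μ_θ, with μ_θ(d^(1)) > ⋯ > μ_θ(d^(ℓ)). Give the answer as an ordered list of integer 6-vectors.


Interval decomposition of M: I[1,2]^2, I[1,4], I[4,4], I[4,6], I[6,6].
HN type (ℓ=4): μ^(1)=28; μ^(2)=15; μ^(3)=-11; μ^(4)=-24

((0, 0, 0, 0, 1, 2); (0, 0, 1, 1, 0, 0); (3, 3, 0, 0, 0, 0); (0, 0, 0, 2, 0, 0))


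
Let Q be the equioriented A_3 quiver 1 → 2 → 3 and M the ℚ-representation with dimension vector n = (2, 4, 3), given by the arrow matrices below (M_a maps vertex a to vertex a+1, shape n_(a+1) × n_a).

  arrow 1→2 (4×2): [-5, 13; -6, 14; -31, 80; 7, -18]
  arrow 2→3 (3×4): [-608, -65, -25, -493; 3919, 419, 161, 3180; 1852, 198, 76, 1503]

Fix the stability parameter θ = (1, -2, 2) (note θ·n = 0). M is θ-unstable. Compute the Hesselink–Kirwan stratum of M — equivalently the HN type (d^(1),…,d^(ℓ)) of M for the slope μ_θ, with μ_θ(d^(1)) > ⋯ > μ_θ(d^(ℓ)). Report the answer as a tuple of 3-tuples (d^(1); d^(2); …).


Via rank(M_{q-1}∘⋯∘M_p): M ≅ I[1,3]^2, I[2,2], I[2,3].
μ_θ-semistable layers: μ^(1)=2; μ^(2)=-1/2; μ^(3)=-2

((0, 0, 3); (2, 2, 0); (0, 2, 0))


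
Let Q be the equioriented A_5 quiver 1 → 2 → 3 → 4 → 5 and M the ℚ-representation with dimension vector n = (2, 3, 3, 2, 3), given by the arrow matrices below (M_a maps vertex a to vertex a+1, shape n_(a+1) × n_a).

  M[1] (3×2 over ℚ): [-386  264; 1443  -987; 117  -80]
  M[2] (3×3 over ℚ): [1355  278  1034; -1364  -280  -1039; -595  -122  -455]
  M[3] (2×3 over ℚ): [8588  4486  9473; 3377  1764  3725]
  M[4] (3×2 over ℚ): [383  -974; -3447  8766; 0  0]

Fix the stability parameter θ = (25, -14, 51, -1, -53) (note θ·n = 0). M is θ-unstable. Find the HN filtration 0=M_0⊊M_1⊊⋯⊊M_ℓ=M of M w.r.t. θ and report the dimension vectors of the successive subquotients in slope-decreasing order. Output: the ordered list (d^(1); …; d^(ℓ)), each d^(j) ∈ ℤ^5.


Via rank(M_{q-1}∘⋯∘M_p): M ≅ I[1,4], I[1,5], I[2,3], I[5,5]^2.
μ_θ-semistable layers: μ^(1)=51; μ^(2)=25; μ^(3)=11/2; μ^(4)=8/5; μ^(5)=-14; μ^(6)=-53

((0, 0, 1, 0, 0); (0, 0, 1, 1, 0); (1, 1, 0, 0, 0); (1, 1, 1, 1, 1); (0, 1, 0, 0, 0); (0, 0, 0, 0, 2))


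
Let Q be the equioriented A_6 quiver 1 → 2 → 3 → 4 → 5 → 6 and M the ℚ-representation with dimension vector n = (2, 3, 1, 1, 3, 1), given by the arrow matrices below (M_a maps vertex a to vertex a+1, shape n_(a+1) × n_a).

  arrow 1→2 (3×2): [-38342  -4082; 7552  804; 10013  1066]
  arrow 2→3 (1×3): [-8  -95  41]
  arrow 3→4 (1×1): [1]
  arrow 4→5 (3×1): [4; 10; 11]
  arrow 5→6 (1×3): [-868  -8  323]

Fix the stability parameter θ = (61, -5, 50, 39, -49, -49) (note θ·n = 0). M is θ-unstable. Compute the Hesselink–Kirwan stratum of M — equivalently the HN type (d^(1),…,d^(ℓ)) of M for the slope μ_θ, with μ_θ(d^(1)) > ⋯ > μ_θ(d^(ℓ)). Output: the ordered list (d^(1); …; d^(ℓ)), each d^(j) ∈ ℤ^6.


Interval decomposition of M: I[1,2], I[1,6], I[2,2], I[5,5]^2.
HN type (ℓ=4): μ^(1)=28; μ^(2)=47/6; μ^(3)=-5; μ^(4)=-49

((1, 1, 0, 0, 0, 0); (1, 1, 1, 1, 1, 1); (0, 1, 0, 0, 0, 0); (0, 0, 0, 0, 2, 0))


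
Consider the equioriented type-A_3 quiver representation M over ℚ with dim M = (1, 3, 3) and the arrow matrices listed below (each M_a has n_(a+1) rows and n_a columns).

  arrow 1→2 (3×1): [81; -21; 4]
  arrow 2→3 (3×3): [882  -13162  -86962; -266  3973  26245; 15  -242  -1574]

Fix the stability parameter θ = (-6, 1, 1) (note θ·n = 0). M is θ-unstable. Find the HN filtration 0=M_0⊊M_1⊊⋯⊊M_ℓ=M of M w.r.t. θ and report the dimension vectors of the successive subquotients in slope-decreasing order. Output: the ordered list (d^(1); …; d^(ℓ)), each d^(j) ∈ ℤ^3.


Barcode: M ≅ I[1,3], I[2,2], I[2,3], I[3,3]. HN layers by μ_θ (2 steps, strictly decreasing):
  μ^(1)=1; μ^(2)=-6

((0, 3, 3); (1, 0, 0))


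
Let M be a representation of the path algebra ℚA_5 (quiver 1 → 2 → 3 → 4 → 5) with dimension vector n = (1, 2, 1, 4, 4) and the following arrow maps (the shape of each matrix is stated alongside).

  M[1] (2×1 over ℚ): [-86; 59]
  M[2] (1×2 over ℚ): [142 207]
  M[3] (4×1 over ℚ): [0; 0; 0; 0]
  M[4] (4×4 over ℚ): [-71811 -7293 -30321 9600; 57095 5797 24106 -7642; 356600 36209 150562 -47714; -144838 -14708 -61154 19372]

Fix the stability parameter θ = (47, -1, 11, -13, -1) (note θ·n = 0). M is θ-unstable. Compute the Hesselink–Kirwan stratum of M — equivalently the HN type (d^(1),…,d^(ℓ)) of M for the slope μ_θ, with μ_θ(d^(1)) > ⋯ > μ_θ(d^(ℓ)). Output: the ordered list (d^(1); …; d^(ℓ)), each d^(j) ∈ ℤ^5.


Barcode: M ≅ I[1,3], I[2,2], I[4,4], I[4,5]^3, I[5,5]. HN layers by μ_θ (3 steps, strictly decreasing):
  μ^(1)=19; μ^(2)=-1; μ^(3)=-13

((1, 1, 1, 0, 0); (0, 1, 0, 0, 4); (0, 0, 0, 4, 0))


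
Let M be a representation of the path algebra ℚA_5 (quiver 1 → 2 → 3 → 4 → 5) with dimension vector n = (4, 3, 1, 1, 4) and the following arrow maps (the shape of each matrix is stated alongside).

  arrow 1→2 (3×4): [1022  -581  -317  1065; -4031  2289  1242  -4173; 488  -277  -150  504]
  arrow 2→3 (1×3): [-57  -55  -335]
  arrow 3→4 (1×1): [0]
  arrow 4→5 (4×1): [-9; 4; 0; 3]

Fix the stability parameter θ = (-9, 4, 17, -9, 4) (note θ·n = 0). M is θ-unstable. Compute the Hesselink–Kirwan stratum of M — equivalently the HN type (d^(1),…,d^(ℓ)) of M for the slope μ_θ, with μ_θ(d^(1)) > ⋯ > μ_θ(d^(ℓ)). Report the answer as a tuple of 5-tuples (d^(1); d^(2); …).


Interval decomposition of M: I[1,1], I[1,2]^2, I[1,3], I[4,5], I[5,5]^3.
HN type (ℓ=3): μ^(1)=17; μ^(2)=4; μ^(3)=-9

((0, 0, 1, 0, 0); (0, 3, 0, 0, 4); (4, 0, 0, 1, 0))


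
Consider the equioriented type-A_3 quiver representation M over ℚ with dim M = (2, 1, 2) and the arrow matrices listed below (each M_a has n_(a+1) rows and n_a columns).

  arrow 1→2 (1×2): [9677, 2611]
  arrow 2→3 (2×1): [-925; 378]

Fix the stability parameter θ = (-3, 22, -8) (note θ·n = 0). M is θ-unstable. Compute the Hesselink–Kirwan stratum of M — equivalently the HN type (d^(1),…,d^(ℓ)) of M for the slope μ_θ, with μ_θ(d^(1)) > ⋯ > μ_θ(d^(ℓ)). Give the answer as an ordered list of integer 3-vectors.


Interval decomposition of M: I[1,1], I[1,3], I[3,3].
HN type (ℓ=3): μ^(1)=7; μ^(2)=-3; μ^(3)=-8

((0, 1, 1); (2, 0, 0); (0, 0, 1))


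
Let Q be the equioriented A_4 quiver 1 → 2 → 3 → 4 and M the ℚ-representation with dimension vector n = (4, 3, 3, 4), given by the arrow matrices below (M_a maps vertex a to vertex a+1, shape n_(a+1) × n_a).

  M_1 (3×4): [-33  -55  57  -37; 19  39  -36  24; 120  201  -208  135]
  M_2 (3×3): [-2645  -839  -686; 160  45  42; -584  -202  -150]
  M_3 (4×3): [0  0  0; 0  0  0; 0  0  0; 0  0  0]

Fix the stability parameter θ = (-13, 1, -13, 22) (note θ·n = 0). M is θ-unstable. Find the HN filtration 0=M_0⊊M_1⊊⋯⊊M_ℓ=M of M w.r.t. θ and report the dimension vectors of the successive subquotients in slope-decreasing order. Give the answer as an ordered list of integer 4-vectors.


Via rank(M_{q-1}∘⋯∘M_p): M ≅ I[1,1], I[1,3]^3, I[4,4]^4.
μ_θ-semistable layers: μ^(1)=22; μ^(2)=-6; μ^(3)=-13

((0, 0, 0, 4); (0, 3, 3, 0); (4, 0, 0, 0))


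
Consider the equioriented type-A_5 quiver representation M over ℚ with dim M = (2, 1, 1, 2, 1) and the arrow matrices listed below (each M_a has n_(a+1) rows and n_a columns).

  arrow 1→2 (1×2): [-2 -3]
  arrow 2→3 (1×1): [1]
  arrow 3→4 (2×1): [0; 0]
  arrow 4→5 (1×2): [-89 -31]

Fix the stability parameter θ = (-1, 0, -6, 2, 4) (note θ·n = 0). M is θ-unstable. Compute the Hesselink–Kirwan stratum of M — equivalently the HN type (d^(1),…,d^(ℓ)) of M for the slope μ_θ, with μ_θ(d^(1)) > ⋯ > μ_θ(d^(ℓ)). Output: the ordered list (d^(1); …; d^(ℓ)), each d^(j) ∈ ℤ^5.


Via rank(M_{q-1}∘⋯∘M_p): M ≅ I[1,1], I[1,3], I[4,4], I[4,5].
μ_θ-semistable layers: μ^(1)=4; μ^(2)=2; μ^(3)=-1; μ^(4)=-7/3

((0, 0, 0, 0, 1); (0, 0, 0, 2, 0); (1, 0, 0, 0, 0); (1, 1, 1, 0, 0))


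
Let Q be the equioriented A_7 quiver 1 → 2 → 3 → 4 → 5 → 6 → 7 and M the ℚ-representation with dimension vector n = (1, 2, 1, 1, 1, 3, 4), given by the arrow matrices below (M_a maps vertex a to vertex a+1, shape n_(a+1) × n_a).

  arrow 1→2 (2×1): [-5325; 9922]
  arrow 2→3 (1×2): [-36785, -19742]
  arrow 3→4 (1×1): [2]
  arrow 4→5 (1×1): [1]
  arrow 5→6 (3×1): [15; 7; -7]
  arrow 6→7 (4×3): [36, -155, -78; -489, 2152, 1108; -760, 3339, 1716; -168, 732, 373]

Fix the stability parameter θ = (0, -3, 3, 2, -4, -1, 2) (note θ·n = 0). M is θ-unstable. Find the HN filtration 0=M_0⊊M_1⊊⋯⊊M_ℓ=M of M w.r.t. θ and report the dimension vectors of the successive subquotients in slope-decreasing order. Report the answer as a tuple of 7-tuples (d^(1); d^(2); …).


Via rank(M_{q-1}∘⋯∘M_p): M ≅ I[1,7], I[2,2], I[6,7]^2, I[7,7].
μ_θ-semistable layers: μ^(1)=2; μ^(2)=0; μ^(3)=-1; μ^(4)=-3/2; μ^(5)=-3

((0, 0, 0, 0, 0, 0, 4); (0, 0, 1, 1, 1, 1, 0); (0, 0, 0, 0, 0, 2, 0); (1, 1, 0, 0, 0, 0, 0); (0, 1, 0, 0, 0, 0, 0))


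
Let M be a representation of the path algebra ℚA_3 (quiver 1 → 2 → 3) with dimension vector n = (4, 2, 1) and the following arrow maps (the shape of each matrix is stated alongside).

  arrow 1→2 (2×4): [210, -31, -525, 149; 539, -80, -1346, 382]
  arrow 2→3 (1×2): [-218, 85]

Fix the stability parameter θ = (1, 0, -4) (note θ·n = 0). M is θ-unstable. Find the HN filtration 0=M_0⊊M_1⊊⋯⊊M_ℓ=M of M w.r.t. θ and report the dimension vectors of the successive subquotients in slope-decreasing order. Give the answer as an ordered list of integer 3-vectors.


Via rank(M_{q-1}∘⋯∘M_p): M ≅ I[1,1]^2, I[1,2], I[1,3].
μ_θ-semistable layers: μ^(1)=1; μ^(2)=1/2; μ^(3)=-1

((2, 0, 0); (1, 1, 0); (1, 1, 1))


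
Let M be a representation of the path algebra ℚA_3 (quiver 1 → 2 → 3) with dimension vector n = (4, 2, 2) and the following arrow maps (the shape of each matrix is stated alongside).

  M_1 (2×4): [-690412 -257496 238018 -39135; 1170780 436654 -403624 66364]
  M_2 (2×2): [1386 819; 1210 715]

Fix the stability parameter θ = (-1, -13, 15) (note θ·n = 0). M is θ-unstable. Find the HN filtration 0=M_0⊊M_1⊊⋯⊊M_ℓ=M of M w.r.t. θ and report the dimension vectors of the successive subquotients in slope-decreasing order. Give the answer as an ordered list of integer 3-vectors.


Barcode: M ≅ I[1,1]^2, I[1,2], I[1,3], I[3,3]. HN layers by μ_θ (3 steps, strictly decreasing):
  μ^(1)=15; μ^(2)=-1; μ^(3)=-7

((0, 0, 2); (2, 0, 0); (2, 2, 0))


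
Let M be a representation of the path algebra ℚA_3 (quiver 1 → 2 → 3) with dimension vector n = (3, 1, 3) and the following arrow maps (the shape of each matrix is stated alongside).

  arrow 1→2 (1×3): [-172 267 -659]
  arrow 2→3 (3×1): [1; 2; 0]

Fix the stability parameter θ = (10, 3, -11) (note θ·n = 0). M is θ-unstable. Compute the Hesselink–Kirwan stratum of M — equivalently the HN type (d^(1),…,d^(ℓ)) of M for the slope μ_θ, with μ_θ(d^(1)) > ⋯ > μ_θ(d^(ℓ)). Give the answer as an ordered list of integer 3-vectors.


Interval decomposition of M: I[1,1]^2, I[1,3], I[3,3]^2.
HN type (ℓ=3): μ^(1)=10; μ^(2)=2/3; μ^(3)=-11

((2, 0, 0); (1, 1, 1); (0, 0, 2))


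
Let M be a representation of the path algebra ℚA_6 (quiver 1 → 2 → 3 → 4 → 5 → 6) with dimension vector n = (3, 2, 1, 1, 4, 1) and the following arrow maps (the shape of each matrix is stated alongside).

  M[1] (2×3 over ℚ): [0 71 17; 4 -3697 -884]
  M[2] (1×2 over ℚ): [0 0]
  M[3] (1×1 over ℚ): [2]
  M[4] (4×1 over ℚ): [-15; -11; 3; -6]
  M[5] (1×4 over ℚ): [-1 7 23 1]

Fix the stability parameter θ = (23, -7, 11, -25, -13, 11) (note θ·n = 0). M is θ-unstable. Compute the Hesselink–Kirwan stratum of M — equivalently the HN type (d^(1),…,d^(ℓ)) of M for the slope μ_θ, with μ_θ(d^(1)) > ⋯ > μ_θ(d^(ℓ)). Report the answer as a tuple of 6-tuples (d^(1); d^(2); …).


Via rank(M_{q-1}∘⋯∘M_p): M ≅ I[1,1], I[1,2]^2, I[3,6], I[5,5]^3.
μ_θ-semistable layers: μ^(1)=23; μ^(2)=11; μ^(3)=8; μ^(4)=-9; μ^(5)=-13

((1, 0, 0, 0, 0, 0); (0, 0, 0, 0, 0, 1); (2, 2, 0, 0, 0, 0); (0, 0, 1, 1, 1, 0); (0, 0, 0, 0, 3, 0))


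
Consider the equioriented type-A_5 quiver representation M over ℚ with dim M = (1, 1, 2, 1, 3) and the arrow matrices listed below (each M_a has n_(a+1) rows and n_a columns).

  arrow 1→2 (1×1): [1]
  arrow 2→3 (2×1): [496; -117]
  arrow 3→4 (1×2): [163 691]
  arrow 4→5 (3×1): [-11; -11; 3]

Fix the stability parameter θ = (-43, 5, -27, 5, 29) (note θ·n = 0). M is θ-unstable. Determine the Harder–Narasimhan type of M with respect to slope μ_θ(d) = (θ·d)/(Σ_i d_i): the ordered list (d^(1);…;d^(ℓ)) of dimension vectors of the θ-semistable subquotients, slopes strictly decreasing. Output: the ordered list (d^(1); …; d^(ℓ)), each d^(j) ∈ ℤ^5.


Barcode: M ≅ I[1,5], I[3,3], I[5,5]^2. HN layers by μ_θ (5 steps, strictly decreasing):
  μ^(1)=29; μ^(2)=5; μ^(3)=-11; μ^(4)=-27; μ^(5)=-43

((0, 0, 0, 0, 3); (0, 0, 0, 1, 0); (0, 1, 1, 0, 0); (0, 0, 1, 0, 0); (1, 0, 0, 0, 0))


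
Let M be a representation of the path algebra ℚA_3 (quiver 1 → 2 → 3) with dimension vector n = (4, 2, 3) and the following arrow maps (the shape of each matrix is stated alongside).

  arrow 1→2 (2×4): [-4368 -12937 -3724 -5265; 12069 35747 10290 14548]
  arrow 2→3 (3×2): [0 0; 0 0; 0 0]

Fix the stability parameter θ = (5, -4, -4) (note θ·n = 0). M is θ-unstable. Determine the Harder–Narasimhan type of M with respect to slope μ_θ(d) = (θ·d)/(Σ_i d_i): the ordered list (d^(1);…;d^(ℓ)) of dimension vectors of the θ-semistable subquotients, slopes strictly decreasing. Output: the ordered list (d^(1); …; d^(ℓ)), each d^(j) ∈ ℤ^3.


Interval decomposition of M: I[1,1]^2, I[1,2]^2, I[3,3]^3.
HN type (ℓ=3): μ^(1)=5; μ^(2)=1/2; μ^(3)=-4

((2, 0, 0); (2, 2, 0); (0, 0, 3))


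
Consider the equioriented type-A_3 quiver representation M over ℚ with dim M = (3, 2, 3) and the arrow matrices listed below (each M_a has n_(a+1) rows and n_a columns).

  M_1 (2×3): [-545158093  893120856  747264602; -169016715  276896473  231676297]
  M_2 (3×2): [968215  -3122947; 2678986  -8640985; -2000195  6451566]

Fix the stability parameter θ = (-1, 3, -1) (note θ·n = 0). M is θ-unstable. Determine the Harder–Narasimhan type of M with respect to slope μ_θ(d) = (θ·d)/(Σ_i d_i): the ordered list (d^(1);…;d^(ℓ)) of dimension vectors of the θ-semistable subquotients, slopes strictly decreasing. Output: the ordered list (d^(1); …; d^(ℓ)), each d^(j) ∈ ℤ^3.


Via rank(M_{q-1}∘⋯∘M_p): M ≅ I[1,1], I[1,3]^2, I[3,3].
μ_θ-semistable layers: μ^(1)=1; μ^(2)=-1

((0, 2, 2); (3, 0, 1))


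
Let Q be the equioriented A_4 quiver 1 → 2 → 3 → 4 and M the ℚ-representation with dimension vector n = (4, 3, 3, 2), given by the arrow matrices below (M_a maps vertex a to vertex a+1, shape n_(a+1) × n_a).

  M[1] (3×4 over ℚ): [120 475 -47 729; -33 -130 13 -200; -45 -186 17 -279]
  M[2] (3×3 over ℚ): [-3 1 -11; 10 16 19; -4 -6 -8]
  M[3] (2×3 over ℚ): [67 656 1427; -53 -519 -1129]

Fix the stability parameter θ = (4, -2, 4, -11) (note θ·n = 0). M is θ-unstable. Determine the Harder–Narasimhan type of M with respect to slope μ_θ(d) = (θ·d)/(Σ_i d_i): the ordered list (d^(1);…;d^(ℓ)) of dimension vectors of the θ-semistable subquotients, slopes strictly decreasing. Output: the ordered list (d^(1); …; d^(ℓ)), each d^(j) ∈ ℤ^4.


Barcode: M ≅ I[1,1], I[1,3], I[1,4]^2. HN layers by μ_θ (3 steps, strictly decreasing):
  μ^(1)=4; μ^(2)=1; μ^(3)=-5/4

((1, 0, 1, 0); (1, 1, 0, 0); (2, 2, 2, 2))


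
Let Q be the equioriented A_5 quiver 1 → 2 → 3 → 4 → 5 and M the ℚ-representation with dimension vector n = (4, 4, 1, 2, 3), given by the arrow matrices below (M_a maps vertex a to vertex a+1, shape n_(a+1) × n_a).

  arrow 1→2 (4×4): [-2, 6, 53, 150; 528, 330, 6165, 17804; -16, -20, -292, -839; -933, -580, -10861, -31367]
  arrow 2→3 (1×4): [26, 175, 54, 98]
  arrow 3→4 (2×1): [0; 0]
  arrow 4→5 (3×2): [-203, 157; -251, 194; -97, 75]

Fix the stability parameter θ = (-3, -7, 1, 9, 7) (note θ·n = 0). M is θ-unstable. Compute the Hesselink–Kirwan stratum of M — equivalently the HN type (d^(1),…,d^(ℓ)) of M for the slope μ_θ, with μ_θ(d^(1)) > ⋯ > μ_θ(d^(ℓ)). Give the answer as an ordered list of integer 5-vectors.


Interval decomposition of M: I[1,1], I[1,2]^2, I[1,3], I[2,2], I[4,5]^2, I[5,5].
HN type (ℓ=6): μ^(1)=8; μ^(2)=7; μ^(3)=1; μ^(4)=-3; μ^(5)=-5; μ^(6)=-7

((0, 0, 0, 2, 2); (0, 0, 0, 0, 1); (0, 0, 1, 0, 0); (1, 0, 0, 0, 0); (3, 3, 0, 0, 0); (0, 1, 0, 0, 0))


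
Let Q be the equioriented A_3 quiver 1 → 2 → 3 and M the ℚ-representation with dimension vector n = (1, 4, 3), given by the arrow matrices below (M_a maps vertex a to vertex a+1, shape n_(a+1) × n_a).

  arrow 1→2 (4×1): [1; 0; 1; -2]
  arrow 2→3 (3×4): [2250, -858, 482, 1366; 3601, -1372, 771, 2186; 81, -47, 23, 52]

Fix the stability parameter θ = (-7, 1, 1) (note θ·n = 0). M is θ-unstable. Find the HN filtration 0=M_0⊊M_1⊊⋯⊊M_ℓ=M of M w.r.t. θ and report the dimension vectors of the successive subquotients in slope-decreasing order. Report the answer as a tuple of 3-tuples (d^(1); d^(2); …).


Via rank(M_{q-1}∘⋯∘M_p): M ≅ I[1,2], I[2,3]^3.
μ_θ-semistable layers: μ^(1)=1; μ^(2)=-7

((0, 4, 3); (1, 0, 0))


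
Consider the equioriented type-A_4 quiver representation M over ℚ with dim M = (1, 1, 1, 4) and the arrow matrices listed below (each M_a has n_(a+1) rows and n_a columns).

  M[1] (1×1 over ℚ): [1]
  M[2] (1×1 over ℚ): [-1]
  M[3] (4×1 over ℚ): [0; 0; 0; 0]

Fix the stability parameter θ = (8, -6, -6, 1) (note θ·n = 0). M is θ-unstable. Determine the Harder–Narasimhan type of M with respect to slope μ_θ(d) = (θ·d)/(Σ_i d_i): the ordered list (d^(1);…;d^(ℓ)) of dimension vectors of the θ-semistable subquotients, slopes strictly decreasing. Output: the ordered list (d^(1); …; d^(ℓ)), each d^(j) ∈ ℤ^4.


Interval decomposition of M: I[1,3], I[4,4]^4.
HN type (ℓ=2): μ^(1)=1; μ^(2)=-4/3

((0, 0, 0, 4); (1, 1, 1, 0))


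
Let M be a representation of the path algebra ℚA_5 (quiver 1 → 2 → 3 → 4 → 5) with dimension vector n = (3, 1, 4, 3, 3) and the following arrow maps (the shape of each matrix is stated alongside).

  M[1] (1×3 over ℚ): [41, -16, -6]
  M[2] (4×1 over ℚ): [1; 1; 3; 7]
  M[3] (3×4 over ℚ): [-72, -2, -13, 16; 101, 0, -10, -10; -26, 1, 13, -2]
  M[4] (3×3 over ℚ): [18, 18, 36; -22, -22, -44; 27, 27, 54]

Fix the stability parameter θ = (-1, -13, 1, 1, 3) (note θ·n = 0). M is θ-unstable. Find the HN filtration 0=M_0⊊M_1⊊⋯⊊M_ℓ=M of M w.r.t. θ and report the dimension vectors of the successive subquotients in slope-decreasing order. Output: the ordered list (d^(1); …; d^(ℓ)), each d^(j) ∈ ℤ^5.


Interval decomposition of M: I[1,1]^2, I[1,4], I[3,3], I[3,4], I[3,5], I[5,5]^2.
HN type (ℓ=4): μ^(1)=3; μ^(2)=1; μ^(3)=-1; μ^(4)=-7

((0, 0, 0, 0, 3); (0, 0, 4, 3, 0); (2, 0, 0, 0, 0); (1, 1, 0, 0, 0))


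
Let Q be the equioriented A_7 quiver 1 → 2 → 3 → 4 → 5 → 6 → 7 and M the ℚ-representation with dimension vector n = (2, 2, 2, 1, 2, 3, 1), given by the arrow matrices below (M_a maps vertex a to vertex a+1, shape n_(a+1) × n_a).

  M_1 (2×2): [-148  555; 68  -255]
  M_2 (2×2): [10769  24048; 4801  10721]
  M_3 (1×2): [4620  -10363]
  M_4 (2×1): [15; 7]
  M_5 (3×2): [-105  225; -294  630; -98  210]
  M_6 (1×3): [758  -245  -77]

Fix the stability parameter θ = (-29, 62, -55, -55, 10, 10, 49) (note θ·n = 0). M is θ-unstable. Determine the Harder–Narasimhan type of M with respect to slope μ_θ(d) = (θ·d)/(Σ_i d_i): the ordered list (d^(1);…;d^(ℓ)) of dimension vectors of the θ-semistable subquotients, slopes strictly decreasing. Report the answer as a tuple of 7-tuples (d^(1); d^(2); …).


Interval decomposition of M: I[1,1], I[1,3], I[2,5], I[5,7], I[6,6]^2.
HN type (ℓ=5): μ^(1)=49; μ^(2)=10; μ^(3)=7/2; μ^(4)=-16; μ^(5)=-29

((0, 0, 0, 0, 0, 0, 1); (0, 0, 0, 0, 2, 3, 0); (0, 1, 1, 0, 0, 0, 0); (0, 1, 1, 1, 0, 0, 0); (2, 0, 0, 0, 0, 0, 0))


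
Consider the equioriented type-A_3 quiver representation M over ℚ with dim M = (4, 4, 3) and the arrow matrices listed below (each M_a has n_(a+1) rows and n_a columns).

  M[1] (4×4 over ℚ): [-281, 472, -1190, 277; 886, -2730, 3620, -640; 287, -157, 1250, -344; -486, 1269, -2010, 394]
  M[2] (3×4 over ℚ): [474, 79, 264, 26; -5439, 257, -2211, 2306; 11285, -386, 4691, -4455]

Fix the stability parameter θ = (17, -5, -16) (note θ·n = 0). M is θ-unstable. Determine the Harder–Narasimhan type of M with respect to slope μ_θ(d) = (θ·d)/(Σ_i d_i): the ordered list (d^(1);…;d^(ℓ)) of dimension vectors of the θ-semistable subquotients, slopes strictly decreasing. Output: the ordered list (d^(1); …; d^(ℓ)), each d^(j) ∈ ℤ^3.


Via rank(M_{q-1}∘⋯∘M_p): M ≅ I[1,1], I[1,2], I[1,3]^2, I[2,3].
μ_θ-semistable layers: μ^(1)=17; μ^(2)=6; μ^(3)=-4/3; μ^(4)=-21/2

((1, 0, 0); (1, 1, 0); (2, 2, 2); (0, 1, 1))


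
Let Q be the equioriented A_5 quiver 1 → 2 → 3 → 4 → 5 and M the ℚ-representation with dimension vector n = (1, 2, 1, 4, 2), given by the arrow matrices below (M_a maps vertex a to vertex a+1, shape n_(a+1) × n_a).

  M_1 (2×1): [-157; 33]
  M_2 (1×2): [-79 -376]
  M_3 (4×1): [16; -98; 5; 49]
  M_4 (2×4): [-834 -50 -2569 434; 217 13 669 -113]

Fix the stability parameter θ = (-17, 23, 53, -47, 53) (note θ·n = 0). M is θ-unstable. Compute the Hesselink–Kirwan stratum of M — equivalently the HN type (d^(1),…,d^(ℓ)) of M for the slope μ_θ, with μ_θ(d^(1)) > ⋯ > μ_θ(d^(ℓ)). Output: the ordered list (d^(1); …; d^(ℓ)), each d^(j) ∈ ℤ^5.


Interval decomposition of M: I[1,5], I[2,2], I[4,4]^2, I[4,5].
HN type (ℓ=5): μ^(1)=53; μ^(2)=23; μ^(3)=29/3; μ^(4)=-17; μ^(5)=-47

((0, 0, 0, 0, 2); (0, 1, 0, 0, 0); (0, 1, 1, 1, 0); (1, 0, 0, 0, 0); (0, 0, 0, 3, 0))


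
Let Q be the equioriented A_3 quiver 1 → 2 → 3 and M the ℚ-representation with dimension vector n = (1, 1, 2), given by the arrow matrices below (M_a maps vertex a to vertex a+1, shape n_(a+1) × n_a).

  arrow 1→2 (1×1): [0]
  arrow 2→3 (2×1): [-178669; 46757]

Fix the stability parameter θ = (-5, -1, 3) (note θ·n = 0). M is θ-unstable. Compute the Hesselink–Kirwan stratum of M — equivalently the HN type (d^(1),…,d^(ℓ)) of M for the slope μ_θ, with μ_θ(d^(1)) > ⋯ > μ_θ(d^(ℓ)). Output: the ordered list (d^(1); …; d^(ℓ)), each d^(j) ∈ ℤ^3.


Interval decomposition of M: I[1,1], I[2,3], I[3,3].
HN type (ℓ=3): μ^(1)=3; μ^(2)=-1; μ^(3)=-5

((0, 0, 2); (0, 1, 0); (1, 0, 0))


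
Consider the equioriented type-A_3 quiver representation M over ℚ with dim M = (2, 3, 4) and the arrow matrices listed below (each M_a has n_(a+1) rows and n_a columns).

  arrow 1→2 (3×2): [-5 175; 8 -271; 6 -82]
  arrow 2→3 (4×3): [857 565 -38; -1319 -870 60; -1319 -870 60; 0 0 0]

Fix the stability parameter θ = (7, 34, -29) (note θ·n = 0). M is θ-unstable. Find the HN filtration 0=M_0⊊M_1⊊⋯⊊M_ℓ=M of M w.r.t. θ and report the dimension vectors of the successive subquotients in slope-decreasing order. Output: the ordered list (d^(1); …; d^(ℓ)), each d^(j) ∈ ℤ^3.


Interval decomposition of M: I[1,3]^2, I[2,2], I[3,3]^2.
HN type (ℓ=3): μ^(1)=34; μ^(2)=4; μ^(3)=-29

((0, 1, 0); (2, 2, 2); (0, 0, 2))


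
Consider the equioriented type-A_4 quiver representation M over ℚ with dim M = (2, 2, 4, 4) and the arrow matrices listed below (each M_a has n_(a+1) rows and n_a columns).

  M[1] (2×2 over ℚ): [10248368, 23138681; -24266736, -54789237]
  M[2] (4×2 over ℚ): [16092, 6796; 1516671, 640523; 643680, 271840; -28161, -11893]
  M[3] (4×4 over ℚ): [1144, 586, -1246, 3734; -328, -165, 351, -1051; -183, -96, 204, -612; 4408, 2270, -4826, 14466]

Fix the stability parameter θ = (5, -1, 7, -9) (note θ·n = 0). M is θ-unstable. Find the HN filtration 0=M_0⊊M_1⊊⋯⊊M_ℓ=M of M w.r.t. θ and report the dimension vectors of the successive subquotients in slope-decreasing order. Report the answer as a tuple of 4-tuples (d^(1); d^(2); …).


Via rank(M_{q-1}∘⋯∘M_p): M ≅ I[1,1], I[1,2], I[2,3], I[3,3], I[3,4]^2, I[4,4]^2.
μ_θ-semistable layers: μ^(1)=7; μ^(2)=5; μ^(3)=2; μ^(4)=-1; μ^(5)=-9

((0, 0, 2, 0); (1, 0, 0, 0); (1, 1, 0, 0); (0, 1, 2, 2); (0, 0, 0, 2))


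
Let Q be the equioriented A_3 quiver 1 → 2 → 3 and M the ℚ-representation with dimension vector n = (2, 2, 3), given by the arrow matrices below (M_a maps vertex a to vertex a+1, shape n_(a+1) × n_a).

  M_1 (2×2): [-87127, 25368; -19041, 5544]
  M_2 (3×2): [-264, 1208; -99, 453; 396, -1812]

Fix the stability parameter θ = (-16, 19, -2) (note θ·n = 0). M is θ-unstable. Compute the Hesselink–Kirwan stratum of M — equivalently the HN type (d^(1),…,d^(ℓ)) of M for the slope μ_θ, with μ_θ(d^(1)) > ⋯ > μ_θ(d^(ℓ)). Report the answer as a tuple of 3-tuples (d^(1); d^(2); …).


Barcode: M ≅ I[1,1], I[1,2], I[2,3], I[3,3]^2. HN layers by μ_θ (4 steps, strictly decreasing):
  μ^(1)=19; μ^(2)=17/2; μ^(3)=-2; μ^(4)=-16

((0, 1, 0); (0, 1, 1); (0, 0, 2); (2, 0, 0))


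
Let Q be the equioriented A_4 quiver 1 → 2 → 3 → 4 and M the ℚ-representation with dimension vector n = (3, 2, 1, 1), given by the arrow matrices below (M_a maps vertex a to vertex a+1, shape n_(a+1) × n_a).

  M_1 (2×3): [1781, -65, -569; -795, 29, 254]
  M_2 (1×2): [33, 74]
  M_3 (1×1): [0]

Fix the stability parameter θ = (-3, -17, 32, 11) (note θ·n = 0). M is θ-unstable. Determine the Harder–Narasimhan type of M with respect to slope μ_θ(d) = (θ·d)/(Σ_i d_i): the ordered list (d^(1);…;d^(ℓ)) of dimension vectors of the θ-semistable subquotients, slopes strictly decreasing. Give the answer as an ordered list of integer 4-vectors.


Interval decomposition of M: I[1,1], I[1,2], I[1,3], I[4,4].
HN type (ℓ=4): μ^(1)=32; μ^(2)=11; μ^(3)=-3; μ^(4)=-10

((0, 0, 1, 0); (0, 0, 0, 1); (1, 0, 0, 0); (2, 2, 0, 0))


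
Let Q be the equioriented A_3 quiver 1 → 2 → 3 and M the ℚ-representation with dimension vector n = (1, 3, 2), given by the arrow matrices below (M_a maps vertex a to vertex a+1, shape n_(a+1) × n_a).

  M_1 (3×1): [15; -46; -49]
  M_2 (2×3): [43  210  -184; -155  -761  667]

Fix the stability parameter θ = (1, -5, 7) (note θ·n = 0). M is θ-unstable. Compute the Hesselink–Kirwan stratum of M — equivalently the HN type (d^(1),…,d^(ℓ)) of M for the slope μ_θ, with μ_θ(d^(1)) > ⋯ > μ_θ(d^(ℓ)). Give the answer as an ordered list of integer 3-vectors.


Barcode: M ≅ I[1,3], I[2,2], I[2,3]. HN layers by μ_θ (3 steps, strictly decreasing):
  μ^(1)=7; μ^(2)=-2; μ^(3)=-5

((0, 0, 2); (1, 1, 0); (0, 2, 0))


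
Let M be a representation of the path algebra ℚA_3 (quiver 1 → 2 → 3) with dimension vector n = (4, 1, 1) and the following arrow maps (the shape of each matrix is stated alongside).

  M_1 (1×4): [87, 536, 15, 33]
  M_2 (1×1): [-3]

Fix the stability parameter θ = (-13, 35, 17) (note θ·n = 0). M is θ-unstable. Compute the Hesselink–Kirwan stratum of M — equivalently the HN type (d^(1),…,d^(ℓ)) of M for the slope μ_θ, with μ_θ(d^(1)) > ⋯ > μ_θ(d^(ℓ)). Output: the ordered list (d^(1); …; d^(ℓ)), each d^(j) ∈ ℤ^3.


Barcode: M ≅ I[1,1]^3, I[1,3]. HN layers by μ_θ (2 steps, strictly decreasing):
  μ^(1)=26; μ^(2)=-13

((0, 1, 1); (4, 0, 0))


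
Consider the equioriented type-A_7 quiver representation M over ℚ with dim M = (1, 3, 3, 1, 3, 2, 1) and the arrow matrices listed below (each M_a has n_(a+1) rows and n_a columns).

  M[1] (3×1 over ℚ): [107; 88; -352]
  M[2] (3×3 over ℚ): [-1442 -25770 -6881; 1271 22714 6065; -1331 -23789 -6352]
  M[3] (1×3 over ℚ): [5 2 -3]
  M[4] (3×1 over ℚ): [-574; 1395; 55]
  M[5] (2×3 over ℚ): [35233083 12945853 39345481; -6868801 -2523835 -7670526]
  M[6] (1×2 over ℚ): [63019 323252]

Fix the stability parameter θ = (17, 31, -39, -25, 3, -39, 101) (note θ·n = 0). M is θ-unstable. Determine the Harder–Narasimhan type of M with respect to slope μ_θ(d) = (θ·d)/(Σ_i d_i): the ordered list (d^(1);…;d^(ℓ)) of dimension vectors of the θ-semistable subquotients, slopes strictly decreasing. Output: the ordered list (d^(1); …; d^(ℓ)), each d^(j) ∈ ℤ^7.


Via rank(M_{q-1}∘⋯∘M_p): M ≅ I[1,6], I[2,3]^2, I[5,5], I[5,7].
μ_θ-semistable layers: μ^(1)=101; μ^(2)=3; μ^(3)=-4; μ^(4)=-26/3; μ^(5)=-18

((0, 0, 0, 0, 0, 0, 1); (0, 0, 0, 0, 1, 0, 0); (0, 2, 2, 0, 0, 0, 0); (1, 1, 1, 1, 1, 1, 0); (0, 0, 0, 0, 1, 1, 0))
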